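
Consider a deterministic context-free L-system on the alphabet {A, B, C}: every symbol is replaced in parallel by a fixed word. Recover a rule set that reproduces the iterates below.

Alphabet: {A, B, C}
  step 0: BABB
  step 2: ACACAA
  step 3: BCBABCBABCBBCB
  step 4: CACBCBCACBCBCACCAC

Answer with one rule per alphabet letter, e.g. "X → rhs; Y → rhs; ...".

A->BCB, B->C, C->A

  step 3 ⇒ step 4: BCBABCBABCBBCB ⇒ C·A·C·BCB·C·A·C·BCB·C·A·C·C·A·C
    A ↦ BCB
    B ↦ C
    C ↦ A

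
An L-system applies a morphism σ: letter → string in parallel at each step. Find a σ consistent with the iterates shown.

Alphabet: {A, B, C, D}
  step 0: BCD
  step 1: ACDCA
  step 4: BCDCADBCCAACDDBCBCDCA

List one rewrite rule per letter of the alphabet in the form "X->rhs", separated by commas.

  step 0 ⇒ step 1: BCD ⇒ AC·D·CA
    B ↦ AC
    C ↦ D
    D ↦ CA
    A ↦ BC  (constrained at step 1)

A->BC, B->AC, C->D, D->CA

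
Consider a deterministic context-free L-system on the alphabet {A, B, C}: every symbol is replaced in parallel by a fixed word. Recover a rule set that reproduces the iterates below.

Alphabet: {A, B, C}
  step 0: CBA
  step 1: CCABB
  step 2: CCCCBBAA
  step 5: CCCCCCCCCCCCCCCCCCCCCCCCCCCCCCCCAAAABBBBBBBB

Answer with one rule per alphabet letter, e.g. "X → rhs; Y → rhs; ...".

A->BB, B->A, C->CC

  step 1 ⇒ step 2: CCABB ⇒ CC·CC·BB·A·A
    A ↦ BB
    B ↦ A
    C ↦ CC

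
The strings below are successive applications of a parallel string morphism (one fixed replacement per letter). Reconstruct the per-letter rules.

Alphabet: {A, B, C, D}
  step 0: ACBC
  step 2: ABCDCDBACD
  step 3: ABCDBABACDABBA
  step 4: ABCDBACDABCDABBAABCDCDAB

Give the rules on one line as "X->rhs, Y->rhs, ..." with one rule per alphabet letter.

  step 3 ⇒ step 4: ABCDBABACDABBA ⇒ AB·CD·B·A·CD·AB·CD·AB·B·A·AB·CD·CD·AB
    A ↦ AB
    B ↦ CD
    C ↦ B
    D ↦ A

A->AB, B->CD, C->B, D->A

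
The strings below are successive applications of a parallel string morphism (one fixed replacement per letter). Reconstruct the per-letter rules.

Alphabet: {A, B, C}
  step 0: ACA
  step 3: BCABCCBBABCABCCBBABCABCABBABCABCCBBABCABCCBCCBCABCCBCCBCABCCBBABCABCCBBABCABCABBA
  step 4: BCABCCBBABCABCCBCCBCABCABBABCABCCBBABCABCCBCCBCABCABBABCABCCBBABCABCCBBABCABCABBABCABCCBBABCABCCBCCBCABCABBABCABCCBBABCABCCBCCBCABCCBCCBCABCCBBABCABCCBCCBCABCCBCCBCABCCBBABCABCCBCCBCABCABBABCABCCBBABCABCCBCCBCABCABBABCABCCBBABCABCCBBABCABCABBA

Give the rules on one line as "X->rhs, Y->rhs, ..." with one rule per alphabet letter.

A->BBA, B->BCA, C->BCC

  step 3 ⇒ step 4: BCABCCBBABCABCCBBABCABCABBABCABCCBBABCABCCBCCBCABCCBCCBCABCCBBABCABCCBBABCABCABBA ⇒ BCA·BCC·BBA·BCA·BCC·BCC·BCA·BCA·BBA·BCA·BCC·BBA·BCA·BCC·BCC·BCA·BCA·BBA·BCA·BCC·BBA·BCA·BCC·BBA·BCA·BCA·BBA·BCA·BCC·BBA·BCA·BCC·BCC·BCA·BCA·BBA·BCA·BCC·BBA·BCA·BCC·BCC·BCA·BCC·BCC·BCA·BCC·BBA·BCA·BCC·BCC·BCA·BCC·BCC·BCA·BCC·BBA·BCA·BCC·BCC·BCA·BCA·BBA·BCA·BCC·BBA·BCA·BCC·BCC·BCA·BCA·BBA·BCA·BCC·BBA·BCA·BCC·BBA·BCA·BCA·BBA
    A ↦ BBA
    B ↦ BCA
    C ↦ BCC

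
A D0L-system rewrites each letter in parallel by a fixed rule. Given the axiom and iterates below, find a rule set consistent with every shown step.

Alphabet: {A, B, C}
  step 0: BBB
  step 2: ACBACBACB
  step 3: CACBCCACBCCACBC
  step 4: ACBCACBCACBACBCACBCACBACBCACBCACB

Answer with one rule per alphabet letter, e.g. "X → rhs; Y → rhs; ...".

  step 3 ⇒ step 4: CACBCCACBCCACBC ⇒ ACB·C·ACB·C·ACB·ACB·C·ACB·C·ACB·ACB·C·ACB·C·ACB
    A ↦ C
    B ↦ C
    C ↦ ACB

A->C, B->C, C->ACB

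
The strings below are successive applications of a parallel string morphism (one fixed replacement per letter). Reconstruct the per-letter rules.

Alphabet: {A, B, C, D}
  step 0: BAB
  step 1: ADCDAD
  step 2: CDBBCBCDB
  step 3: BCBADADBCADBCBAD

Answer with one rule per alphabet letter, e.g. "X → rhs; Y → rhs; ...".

A->CD, B->AD, C->BC, D->B

  step 2 ⇒ step 3: CDBBCBCDB ⇒ BC·B·AD·AD·BC·AD·BC·B·AD
    B ↦ AD
    C ↦ BC
    D ↦ B
  step 0 ⇒ step 1: BAB ⇒ AD·CD·AD
    A ↦ CD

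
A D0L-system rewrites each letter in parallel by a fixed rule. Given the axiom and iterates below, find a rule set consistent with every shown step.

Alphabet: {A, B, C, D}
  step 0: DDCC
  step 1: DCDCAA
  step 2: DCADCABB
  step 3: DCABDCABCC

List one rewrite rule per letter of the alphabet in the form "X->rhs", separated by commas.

A->B, B->C, C->A, D->DC

  step 2 ⇒ step 3: DCADCABB ⇒ DC·A·B·DC·A·B·C·C
    A ↦ B
    B ↦ C
    C ↦ A
    D ↦ DC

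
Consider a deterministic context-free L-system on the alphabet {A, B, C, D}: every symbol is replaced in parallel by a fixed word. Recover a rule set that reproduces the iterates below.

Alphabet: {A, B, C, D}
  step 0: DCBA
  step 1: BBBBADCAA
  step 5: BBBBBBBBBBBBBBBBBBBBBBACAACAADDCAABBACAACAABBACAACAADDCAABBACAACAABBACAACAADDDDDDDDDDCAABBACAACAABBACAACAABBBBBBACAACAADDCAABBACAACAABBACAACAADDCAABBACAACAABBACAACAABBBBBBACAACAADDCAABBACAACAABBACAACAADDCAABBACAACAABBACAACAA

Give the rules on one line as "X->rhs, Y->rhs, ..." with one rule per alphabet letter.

  step 0 ⇒ step 1: DCBA ⇒ BB·BBA·D·CAA
    A ↦ CAA
    B ↦ D
    C ↦ BBA
    D ↦ BB

A->CAA, B->D, C->BBA, D->BB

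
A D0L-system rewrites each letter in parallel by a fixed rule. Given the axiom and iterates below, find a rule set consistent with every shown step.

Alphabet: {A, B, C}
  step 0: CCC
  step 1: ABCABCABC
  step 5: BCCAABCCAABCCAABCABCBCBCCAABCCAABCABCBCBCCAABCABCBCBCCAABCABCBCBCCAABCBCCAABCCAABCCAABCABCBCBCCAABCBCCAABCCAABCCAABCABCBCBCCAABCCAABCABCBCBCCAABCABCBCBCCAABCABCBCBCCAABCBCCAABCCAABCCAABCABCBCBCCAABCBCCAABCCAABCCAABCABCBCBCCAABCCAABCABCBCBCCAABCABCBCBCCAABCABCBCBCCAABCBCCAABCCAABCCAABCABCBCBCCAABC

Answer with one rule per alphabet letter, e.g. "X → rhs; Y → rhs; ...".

  step 0 ⇒ step 1: CCC ⇒ ABC·ABC·ABC
    C ↦ ABC
    A ↦ BC  (constrained at step 1)
    B ↦ CA  (constrained at step 1)

A->BC, B->CA, C->ABC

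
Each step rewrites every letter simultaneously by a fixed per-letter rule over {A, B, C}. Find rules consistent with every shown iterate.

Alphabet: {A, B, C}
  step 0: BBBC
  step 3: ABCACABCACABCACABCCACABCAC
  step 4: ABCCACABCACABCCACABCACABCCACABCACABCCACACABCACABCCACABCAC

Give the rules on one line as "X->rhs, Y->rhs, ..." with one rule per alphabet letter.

  step 3 ⇒ step 4: ABCACABCACABCACABCCACABCAC ⇒ ABC·C·AC·ABC·AC·ABC·C·AC·ABC·AC·ABC·C·AC·ABC·AC·ABC·C·AC·AC·ABC·AC·ABC·C·AC·ABC·AC
    A ↦ ABC
    B ↦ C
    C ↦ AC

A->ABC, B->C, C->AC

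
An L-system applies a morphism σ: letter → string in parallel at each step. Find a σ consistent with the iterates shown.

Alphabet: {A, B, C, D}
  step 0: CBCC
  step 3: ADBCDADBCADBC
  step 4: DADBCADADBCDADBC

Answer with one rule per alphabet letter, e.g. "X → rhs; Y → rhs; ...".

A->D, B->D, C->BC, D->A

  step 3 ⇒ step 4: ADBCDADBCADBC ⇒ D·A·D·BC·A·D·A·D·BC·D·A·D·BC
    A ↦ D
    B ↦ D
    C ↦ BC
    D ↦ A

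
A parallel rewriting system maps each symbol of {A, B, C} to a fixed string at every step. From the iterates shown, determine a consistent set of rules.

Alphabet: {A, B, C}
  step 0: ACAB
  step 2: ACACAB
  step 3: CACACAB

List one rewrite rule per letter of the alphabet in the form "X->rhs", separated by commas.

A->C, B->AB, C->A

  step 2 ⇒ step 3: ACACAB ⇒ C·A·C·A·C·AB
    A ↦ C
    B ↦ AB
    C ↦ A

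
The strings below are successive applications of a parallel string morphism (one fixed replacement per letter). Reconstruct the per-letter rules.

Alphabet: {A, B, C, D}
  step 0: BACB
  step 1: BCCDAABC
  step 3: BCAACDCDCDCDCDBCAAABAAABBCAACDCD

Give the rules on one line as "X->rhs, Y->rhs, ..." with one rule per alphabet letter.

  step 0 ⇒ step 1: BACB ⇒ BC·CD·AA·BC
    A ↦ CD
    B ↦ BC
    C ↦ AA
    D ↦ AB  (constrained at step 1)

A->CD, B->BC, C->AA, D->AB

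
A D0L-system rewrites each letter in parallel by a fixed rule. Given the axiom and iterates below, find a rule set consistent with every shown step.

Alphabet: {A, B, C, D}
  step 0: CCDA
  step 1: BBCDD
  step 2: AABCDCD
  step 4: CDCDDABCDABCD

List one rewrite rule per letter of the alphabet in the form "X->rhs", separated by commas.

  step 1 ⇒ step 2: BBCDD ⇒ A·A·B·CD·CD
    B ↦ A
    C ↦ B
    D ↦ CD
  step 0 ⇒ step 1: CCDA ⇒ B·B·CD·D
    A ↦ D

A->D, B->A, C->B, D->CD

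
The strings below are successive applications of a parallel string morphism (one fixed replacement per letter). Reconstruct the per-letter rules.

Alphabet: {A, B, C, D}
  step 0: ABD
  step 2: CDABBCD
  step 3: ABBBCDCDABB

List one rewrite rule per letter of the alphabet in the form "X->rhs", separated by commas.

  step 2 ⇒ step 3: CDABBCD ⇒ AB·B·B·CD·CD·AB·B
    A ↦ B
    B ↦ CD
    C ↦ AB
    D ↦ B

A->B, B->CD, C->AB, D->B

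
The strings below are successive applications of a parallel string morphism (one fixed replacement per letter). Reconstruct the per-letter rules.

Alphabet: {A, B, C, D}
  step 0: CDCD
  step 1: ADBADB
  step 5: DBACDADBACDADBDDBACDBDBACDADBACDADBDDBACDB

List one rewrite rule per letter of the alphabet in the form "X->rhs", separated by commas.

  step 0 ⇒ step 1: CDCD ⇒ A·DB·A·DB
    C ↦ A
    D ↦ DB
    A ↦ D  (constrained at step 1)
    B ↦ AC  (constrained at step 1)

A->D, B->AC, C->A, D->DB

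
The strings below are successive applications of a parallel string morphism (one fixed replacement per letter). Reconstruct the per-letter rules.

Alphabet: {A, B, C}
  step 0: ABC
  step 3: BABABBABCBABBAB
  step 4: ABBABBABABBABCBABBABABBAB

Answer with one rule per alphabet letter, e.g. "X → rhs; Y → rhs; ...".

  step 3 ⇒ step 4: BABABBABCBABBAB ⇒ AB·B·AB·B·AB·AB·B·AB·CB·AB·B·AB·AB·B·AB
    A ↦ B
    B ↦ AB
    C ↦ CB

A->B, B->AB, C->CB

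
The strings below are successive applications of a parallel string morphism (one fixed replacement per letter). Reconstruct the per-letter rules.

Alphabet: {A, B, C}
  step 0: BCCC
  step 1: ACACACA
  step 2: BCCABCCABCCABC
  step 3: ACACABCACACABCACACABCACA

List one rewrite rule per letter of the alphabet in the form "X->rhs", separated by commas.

A->BC, B->A, C->CA

  step 2 ⇒ step 3: BCCABCCABCCABC ⇒ A·CA·CA·BC·A·CA·CA·BC·A·CA·CA·BC·A·CA
    A ↦ BC
    B ↦ A
    C ↦ CA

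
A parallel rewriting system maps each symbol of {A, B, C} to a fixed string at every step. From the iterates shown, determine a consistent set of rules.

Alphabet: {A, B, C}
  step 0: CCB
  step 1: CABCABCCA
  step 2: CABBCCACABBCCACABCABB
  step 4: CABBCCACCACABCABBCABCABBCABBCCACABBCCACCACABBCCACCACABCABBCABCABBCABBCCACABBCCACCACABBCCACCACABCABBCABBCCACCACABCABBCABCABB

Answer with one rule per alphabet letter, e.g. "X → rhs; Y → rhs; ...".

  step 1 ⇒ step 2: CABCABCCA ⇒ CAB·B·CCA·CAB·B·CCA·CAB·CAB·B
    A ↦ B
    B ↦ CCA
    C ↦ CAB

A->B, B->CCA, C->CAB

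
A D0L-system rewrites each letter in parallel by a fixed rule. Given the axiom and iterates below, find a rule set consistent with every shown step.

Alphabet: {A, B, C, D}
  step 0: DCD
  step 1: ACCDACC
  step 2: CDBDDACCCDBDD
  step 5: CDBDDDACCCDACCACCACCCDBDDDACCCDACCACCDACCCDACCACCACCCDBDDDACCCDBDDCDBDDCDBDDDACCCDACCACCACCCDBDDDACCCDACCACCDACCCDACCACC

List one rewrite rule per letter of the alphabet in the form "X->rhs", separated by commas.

A->CDB, B->CD, C->D, D->ACC

  step 1 ⇒ step 2: ACCDACC ⇒ CDB·D·D·ACC·CDB·D·D
    A ↦ CDB
    C ↦ D
    D ↦ ACC
    B ↦ CD  (constrained at step 2)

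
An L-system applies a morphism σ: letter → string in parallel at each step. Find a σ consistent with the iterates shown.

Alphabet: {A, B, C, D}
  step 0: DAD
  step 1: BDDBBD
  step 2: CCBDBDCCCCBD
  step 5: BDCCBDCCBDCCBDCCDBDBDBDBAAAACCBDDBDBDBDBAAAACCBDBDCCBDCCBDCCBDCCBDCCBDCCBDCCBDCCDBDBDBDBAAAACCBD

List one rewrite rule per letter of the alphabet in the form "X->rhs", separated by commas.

  step 1 ⇒ step 2: BDDBBD ⇒ CC·BD·BD·CC·CC·BD
    B ↦ CC
    D ↦ BD
  step 0 ⇒ step 1: DAD ⇒ BD·DB·BD
    A ↦ DB
    C ↦ AA  (constrained at step 2)

A->DB, B->CC, C->AA, D->BD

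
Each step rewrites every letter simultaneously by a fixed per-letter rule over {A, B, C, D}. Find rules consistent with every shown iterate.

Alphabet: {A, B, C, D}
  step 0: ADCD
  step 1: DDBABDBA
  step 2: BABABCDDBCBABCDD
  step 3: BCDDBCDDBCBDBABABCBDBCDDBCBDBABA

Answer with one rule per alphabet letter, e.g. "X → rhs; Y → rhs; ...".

  step 2 ⇒ step 3: BABABCDDBCBABCDD ⇒ BC·DD·BC·DD·BC·BD·BA·BA·BC·BD·BC·DD·BC·BD·BA·BA
    A ↦ DD
    B ↦ BC
    C ↦ BD
    D ↦ BA

A->DD, B->BC, C->BD, D->BA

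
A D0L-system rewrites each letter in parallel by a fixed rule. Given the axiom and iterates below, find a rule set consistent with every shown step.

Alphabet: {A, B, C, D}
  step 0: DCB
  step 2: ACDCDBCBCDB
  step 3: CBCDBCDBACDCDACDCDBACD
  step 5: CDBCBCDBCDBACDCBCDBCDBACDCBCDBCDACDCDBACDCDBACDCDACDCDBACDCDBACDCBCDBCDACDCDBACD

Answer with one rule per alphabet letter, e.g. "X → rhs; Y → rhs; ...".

A->CB, B->ACD, C->CD, D->B

  step 2 ⇒ step 3: ACDCDBCBCDB ⇒ CB·CD·B·CD·B·ACD·CD·ACD·CD·B·ACD
    A ↦ CB
    B ↦ ACD
    C ↦ CD
    D ↦ B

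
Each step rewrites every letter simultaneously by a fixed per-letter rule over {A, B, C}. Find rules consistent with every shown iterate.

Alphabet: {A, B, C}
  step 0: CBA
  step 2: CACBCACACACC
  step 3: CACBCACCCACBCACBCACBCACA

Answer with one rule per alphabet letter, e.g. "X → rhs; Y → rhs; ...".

  step 2 ⇒ step 3: CACBCACACACC ⇒ CA·CB·CA·CC·CA·CB·CA·CB·CA·CB·CA·CA
    A ↦ CB
    B ↦ CC
    C ↦ CA

A->CB, B->CC, C->CA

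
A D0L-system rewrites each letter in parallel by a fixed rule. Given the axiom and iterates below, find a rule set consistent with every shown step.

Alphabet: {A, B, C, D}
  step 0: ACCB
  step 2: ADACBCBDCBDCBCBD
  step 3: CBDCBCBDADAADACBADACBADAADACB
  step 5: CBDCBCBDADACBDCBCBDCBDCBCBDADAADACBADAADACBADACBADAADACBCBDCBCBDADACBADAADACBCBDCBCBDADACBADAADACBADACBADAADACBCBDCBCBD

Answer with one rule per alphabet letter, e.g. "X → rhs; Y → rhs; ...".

  step 2 ⇒ step 3: ADACBCBDCBDCBCBD ⇒ CBD·CB·CBD·A·DA·A·DA·CB·A·DA·CB·A·DA·A·DA·CB
    A ↦ CBD
    B ↦ DA
    C ↦ A
    D ↦ CB

A->CBD, B->DA, C->A, D->CB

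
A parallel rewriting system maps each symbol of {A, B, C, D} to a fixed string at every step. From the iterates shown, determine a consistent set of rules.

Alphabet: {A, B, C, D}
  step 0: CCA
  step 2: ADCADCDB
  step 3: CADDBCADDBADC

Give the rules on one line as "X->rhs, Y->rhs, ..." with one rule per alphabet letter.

A->C, B->C, C->DB, D->AD

  step 2 ⇒ step 3: ADCADCDB ⇒ C·AD·DB·C·AD·DB·AD·C
    A ↦ C
    B ↦ C
    C ↦ DB
    D ↦ AD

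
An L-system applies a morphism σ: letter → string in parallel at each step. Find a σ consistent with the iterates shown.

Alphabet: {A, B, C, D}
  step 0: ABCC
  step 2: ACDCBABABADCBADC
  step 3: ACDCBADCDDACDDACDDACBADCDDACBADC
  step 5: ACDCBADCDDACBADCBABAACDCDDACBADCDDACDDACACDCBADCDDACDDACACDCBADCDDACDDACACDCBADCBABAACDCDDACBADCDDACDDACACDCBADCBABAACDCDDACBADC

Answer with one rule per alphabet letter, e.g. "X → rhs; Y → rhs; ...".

A->AC, B->DD, C->DC, D->BA

  step 2 ⇒ step 3: ACDCBABABADCBADC ⇒ AC·DC·BA·DC·DD·AC·DD·AC·DD·AC·BA·DC·DD·AC·BA·DC
    A ↦ AC
    B ↦ DD
    C ↦ DC
    D ↦ BA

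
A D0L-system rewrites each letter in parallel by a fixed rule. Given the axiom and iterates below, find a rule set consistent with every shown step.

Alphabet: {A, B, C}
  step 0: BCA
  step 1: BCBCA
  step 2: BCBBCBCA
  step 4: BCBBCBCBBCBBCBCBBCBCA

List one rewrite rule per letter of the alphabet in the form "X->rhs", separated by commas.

A->CA, B->BC, C->B

  step 1 ⇒ step 2: BCBCA ⇒ BC·B·BC·B·CA
    A ↦ CA
    B ↦ BC
    C ↦ B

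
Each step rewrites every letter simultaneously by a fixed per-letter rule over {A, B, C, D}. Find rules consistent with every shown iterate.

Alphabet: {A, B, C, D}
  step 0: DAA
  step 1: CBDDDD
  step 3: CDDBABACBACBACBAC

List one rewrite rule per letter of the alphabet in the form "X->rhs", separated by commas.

  step 0 ⇒ step 1: DAA ⇒ CB·DD·DD
    A ↦ DD
    D ↦ CB
    B ↦ C  (constrained at step 1)
    C ↦ BA  (constrained at step 1)

A->DD, B->C, C->BA, D->CB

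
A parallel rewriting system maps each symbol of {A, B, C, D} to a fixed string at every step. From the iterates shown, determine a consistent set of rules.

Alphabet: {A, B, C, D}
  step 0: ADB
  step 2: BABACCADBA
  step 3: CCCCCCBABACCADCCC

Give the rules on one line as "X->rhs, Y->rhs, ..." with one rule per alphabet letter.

A->CC, B->C, C->BA, D->AD

  step 2 ⇒ step 3: BABACCADBA ⇒ C·CC·C·CC·BA·BA·CC·AD·C·CC
    A ↦ CC
    B ↦ C
    C ↦ BA
    D ↦ AD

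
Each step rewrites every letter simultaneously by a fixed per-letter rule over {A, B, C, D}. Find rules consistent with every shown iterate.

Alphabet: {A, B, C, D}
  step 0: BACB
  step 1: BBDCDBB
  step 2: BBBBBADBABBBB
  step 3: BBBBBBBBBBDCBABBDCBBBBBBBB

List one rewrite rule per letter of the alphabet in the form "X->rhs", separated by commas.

A->DC, B->BB, C->D, D->BA

  step 2 ⇒ step 3: BBBBBADBABBBB ⇒ BB·BB·BB·BB·BB·DC·BA·BB·DC·BB·BB·BB·BB
    A ↦ DC
    B ↦ BB
    D ↦ BA
  step 0 ⇒ step 1: BACB ⇒ BB·DC·D·BB
    C ↦ D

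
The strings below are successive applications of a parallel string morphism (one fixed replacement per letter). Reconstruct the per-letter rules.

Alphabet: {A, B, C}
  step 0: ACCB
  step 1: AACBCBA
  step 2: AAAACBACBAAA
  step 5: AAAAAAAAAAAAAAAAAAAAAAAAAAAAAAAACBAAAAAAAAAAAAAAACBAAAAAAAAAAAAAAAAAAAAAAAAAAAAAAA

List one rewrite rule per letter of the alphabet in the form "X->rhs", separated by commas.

  step 1 ⇒ step 2: AACBCBA ⇒ AA·AA·CB·A·CB·A·AA
    A ↦ AA
    B ↦ A
    C ↦ CB

A->AA, B->A, C->CB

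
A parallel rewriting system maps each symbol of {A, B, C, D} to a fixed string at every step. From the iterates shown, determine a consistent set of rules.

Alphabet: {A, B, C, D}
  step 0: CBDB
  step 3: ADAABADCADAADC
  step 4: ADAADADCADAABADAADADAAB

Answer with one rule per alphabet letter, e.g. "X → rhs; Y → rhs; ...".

  step 3 ⇒ step 4: ADAABADCADAADC ⇒ AD·A·AD·AD·C·AD·A·AB·AD·A·AD·AD·A·AB
    A ↦ AD
    B ↦ C
    C ↦ AB
    D ↦ A

A->AD, B->C, C->AB, D->A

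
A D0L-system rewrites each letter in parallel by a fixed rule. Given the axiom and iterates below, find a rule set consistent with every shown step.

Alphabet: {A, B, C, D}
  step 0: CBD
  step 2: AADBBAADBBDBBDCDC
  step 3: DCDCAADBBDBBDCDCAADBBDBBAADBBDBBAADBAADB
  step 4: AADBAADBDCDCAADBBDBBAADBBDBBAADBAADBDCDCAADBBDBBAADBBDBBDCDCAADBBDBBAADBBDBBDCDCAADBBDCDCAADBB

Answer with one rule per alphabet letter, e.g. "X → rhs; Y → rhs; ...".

  step 3 ⇒ step 4: DCDCAADBBDBBDCDCAADBBDBBAADBBDBBAADBAADB ⇒ AA·DB·AA·DB·DC·DC·AA·DBB·DBB·AA·DBB·DBB·AA·DB·AA·DB·DC·DC·AA·DBB·DBB·AA·DBB·DBB·DC·DC·AA·DBB·DBB·AA·DBB·DBB·DC·DC·AA·DBB·DC·DC·AA·DBB
    A ↦ DC
    B ↦ DBB
    C ↦ DB
    D ↦ AA

A->DC, B->DBB, C->DB, D->AA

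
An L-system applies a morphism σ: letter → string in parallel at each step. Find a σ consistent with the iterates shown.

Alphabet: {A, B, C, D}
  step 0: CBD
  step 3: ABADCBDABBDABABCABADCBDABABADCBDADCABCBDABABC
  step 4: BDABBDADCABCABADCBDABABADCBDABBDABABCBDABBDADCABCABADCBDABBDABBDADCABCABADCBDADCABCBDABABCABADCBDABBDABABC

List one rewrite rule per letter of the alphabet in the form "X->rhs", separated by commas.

  step 3 ⇒ step 4: ABADCBDABBDABABCABADCBDABABADCBDADCABCBDABABC ⇒ BD·AB·BD·ADC·ABC·AB·ADC·BD·AB·AB·ADC·BD·AB·BD·AB·ABC·BD·AB·BD·ADC·ABC·AB·ADC·BD·AB·BD·AB·BD·ADC·ABC·AB·ADC·BD·ADC·ABC·BD·AB·ABC·AB·ADC·BD·AB·BD·AB·ABC
    A ↦ BD
    B ↦ AB
    C ↦ ABC
    D ↦ ADC

A->BD, B->AB, C->ABC, D->ADC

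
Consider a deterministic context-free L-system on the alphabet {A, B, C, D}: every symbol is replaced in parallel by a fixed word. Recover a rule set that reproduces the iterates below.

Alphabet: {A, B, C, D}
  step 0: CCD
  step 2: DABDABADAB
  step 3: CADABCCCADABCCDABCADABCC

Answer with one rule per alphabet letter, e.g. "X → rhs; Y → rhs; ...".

A->DAB, B->CC, C->A, D->CA

  step 2 ⇒ step 3: DABDABADAB ⇒ CA·DAB·CC·CA·DAB·CC·DAB·CA·DAB·CC
    A ↦ DAB
    B ↦ CC
    D ↦ CA
    C ↦ A  (constrained at step 0)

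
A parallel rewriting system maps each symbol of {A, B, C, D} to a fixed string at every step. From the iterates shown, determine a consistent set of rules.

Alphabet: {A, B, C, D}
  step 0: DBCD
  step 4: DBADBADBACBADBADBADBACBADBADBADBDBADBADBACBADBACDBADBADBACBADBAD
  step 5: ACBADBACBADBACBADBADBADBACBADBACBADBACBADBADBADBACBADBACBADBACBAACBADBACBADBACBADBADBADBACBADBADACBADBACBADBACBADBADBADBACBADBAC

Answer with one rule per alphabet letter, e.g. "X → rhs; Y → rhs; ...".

  step 4 ⇒ step 5: DBADBADBACBADBADBADBACBADBADBADBDBADBADBACBADBACDBADBADBACBADBAD ⇒ AC·BA·DB·AC·BA·DB·AC·BA·DB·AD·BA·DB·AC·BA·DB·AC·BA·DB·AC·BA·DB·AD·BA·DB·AC·BA·DB·AC·BA·DB·AC·BA·AC·BA·DB·AC·BA·DB·AC·BA·DB·AD·BA·DB·AC·BA·DB·AD·AC·BA·DB·AC·BA·DB·AC·BA·DB·AD·BA·DB·AC·BA·DB·AC
    A ↦ DB
    B ↦ BA
    C ↦ AD
    D ↦ AC

A->DB, B->BA, C->AD, D->AC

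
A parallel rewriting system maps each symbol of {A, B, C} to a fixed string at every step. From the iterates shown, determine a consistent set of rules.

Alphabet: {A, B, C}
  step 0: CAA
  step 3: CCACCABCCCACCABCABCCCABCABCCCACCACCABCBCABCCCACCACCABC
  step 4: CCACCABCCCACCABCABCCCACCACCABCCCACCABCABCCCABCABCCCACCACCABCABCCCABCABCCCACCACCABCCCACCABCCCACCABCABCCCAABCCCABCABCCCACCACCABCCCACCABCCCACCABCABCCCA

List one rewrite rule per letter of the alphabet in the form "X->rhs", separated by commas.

A->BC, B->ABC, C->CCA

  step 3 ⇒ step 4: CCACCABCCCACCABCABCCCABCABCCCACCACCABCBCABCCCACCACCABC ⇒ CCA·CCA·BC·CCA·CCA·BC·ABC·CCA·CCA·CCA·BC·CCA·CCA·BC·ABC·CCA·BC·ABC·CCA·CCA·CCA·BC·ABC·CCA·BC·ABC·CCA·CCA·CCA·BC·CCA·CCA·BC·CCA·CCA·BC·ABC·CCA·ABC·CCA·BC·ABC·CCA·CCA·CCA·BC·CCA·CCA·BC·CCA·CCA·BC·ABC·CCA
    A ↦ BC
    B ↦ ABC
    C ↦ CCA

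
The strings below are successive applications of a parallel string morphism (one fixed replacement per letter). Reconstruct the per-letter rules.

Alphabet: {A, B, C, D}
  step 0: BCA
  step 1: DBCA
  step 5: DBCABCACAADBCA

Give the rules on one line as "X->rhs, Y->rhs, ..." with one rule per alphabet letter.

A->CA, B->D, C->B, D->A

  step 0 ⇒ step 1: BCA ⇒ D·B·CA
    A ↦ CA
    B ↦ D
    C ↦ B
    D ↦ A  (constrained at step 1)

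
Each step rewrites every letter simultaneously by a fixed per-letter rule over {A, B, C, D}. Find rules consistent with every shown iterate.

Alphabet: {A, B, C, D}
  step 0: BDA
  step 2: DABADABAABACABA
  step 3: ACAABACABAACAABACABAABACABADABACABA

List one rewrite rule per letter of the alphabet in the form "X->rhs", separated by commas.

A->ABA, B->C, C->D, D->ACA

  step 2 ⇒ step 3: DABADABAABACABA ⇒ ACA·ABA·C·ABA·ACA·ABA·C·ABA·ABA·C·ABA·D·ABA·C·ABA
    A ↦ ABA
    B ↦ C
    C ↦ D
    D ↦ ACA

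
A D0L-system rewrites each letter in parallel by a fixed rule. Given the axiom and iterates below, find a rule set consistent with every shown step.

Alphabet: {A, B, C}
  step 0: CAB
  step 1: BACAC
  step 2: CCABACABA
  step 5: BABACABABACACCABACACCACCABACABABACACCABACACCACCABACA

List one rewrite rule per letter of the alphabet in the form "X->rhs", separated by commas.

  step 1 ⇒ step 2: BACAC ⇒ C·CA·BA·CA·BA
    A ↦ CA
    B ↦ C
    C ↦ BA

A->CA, B->C, C->BA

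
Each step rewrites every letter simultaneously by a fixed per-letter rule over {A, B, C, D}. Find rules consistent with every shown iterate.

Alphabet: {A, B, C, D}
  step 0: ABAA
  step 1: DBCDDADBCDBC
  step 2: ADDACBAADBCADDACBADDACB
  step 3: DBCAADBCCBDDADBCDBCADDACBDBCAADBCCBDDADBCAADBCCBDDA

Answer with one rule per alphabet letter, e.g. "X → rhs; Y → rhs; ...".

  step 2 ⇒ step 3: ADDACBAADBCADDACBADDACB ⇒ DBC·A·A·DBC·CB·DDA·DBC·DBC·A·DDA·CB·DBC·A·A·DBC·CB·DDA·DBC·A·A·DBC·CB·DDA
    A ↦ DBC
    B ↦ DDA
    C ↦ CB
    D ↦ A

A->DBC, B->DDA, C->CB, D->A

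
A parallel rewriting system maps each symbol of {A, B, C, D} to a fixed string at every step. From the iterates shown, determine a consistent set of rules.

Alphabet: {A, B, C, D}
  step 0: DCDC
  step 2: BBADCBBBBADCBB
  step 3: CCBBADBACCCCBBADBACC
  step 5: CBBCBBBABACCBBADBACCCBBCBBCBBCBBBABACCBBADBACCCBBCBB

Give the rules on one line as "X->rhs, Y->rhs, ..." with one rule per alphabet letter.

  step 2 ⇒ step 3: BBADCBBBBADCBB ⇒ C·C·BB·AD·BA·C·C·C·C·BB·AD·BA·C·C
    A ↦ BB
    B ↦ C
    C ↦ BA
    D ↦ AD

A->BB, B->C, C->BA, D->AD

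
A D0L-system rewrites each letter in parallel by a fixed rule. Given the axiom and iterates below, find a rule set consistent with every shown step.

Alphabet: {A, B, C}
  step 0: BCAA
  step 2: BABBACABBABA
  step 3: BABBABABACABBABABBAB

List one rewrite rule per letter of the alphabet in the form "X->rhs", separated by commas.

A->B, B->BA, C->ACA

  step 2 ⇒ step 3: BABBACABBABA ⇒ BA·B·BA·BA·B·ACA·B·BA·BA·B·BA·B
    A ↦ B
    B ↦ BA
    C ↦ ACA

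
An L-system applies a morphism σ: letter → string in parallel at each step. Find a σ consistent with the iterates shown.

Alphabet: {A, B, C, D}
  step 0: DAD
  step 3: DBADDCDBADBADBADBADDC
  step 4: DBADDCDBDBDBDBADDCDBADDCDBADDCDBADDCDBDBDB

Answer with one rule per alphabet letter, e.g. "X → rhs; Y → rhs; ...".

  step 3 ⇒ step 4: DBADDCDBADBADBADBADDC ⇒ DB·A·DDC·DB·DB·DB·DB·A·DDC·DB·A·DDC·DB·A·DDC·DB·A·DDC·DB·DB·DB
    A ↦ DDC
    B ↦ A
    C ↦ DB
    D ↦ DB

A->DDC, B->A, C->DB, D->DB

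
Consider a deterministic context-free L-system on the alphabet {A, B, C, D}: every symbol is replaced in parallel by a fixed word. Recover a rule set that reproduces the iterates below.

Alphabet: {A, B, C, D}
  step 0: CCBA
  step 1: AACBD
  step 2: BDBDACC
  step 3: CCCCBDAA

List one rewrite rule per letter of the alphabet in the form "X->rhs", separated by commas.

  step 2 ⇒ step 3: BDBDACC ⇒ C·C·C·C·BD·A·A
    A ↦ BD
    B ↦ C
    C ↦ A
    D ↦ C

A->BD, B->C, C->A, D->C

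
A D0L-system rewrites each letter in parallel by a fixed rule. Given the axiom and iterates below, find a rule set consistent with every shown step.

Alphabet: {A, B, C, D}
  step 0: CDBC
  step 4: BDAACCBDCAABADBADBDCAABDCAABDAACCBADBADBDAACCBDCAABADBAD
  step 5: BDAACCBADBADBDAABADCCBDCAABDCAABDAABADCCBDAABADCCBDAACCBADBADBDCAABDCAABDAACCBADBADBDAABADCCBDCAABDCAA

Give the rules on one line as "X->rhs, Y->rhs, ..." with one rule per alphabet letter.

A->C, B->BD, C->BAD, D->AA

  step 4 ⇒ step 5: BDAACCBDCAABADBADBDCAABDCAABDAACCBADBADBDAACCBDCAABADBAD ⇒ BD·AA·C·C·BAD·BAD·BD·AA·BAD·C·C·BD·C·AA·BD·C·AA·BD·AA·BAD·C·C·BD·AA·BAD·C·C·BD·AA·C·C·BAD·BAD·BD·C·AA·BD·C·AA·BD·AA·C·C·BAD·BAD·BD·AA·BAD·C·C·BD·C·AA·BD·C·AA
    A ↦ C
    B ↦ BD
    C ↦ BAD
    D ↦ AA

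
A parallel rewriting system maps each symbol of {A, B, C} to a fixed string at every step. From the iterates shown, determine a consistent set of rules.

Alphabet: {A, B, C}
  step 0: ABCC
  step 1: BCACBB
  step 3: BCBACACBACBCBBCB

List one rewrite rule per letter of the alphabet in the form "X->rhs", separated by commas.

A->BC, B->AC, C->B

  step 0 ⇒ step 1: ABCC ⇒ BC·AC·B·B
    A ↦ BC
    B ↦ AC
    C ↦ B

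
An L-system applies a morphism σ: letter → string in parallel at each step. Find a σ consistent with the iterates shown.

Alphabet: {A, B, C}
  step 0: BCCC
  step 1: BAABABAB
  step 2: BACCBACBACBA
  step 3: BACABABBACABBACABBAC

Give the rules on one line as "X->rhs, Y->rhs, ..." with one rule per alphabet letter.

A->C, B->BA, C->AB

  step 2 ⇒ step 3: BACCBACBACBA ⇒ BA·C·AB·AB·BA·C·AB·BA·C·AB·BA·C
    A ↦ C
    B ↦ BA
    C ↦ AB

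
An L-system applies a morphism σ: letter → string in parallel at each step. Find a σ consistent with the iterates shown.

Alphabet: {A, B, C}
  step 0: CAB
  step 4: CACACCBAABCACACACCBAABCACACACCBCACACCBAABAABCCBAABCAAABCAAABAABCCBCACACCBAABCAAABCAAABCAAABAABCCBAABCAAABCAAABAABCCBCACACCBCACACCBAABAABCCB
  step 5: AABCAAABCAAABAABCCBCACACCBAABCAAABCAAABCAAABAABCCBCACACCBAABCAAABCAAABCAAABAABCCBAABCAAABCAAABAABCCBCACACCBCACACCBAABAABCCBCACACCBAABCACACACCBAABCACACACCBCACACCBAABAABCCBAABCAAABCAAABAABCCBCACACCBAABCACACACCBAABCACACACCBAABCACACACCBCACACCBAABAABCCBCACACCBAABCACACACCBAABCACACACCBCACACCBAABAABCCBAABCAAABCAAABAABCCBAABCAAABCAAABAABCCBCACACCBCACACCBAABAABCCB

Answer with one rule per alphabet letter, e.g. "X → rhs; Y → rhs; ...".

A->CA, B->CCB, C->AAB

  step 4 ⇒ step 5: CACACCBAABCACACACCBAABCACACACCBCACACCBAABAABCCBAABCAAABCAAABAABCCBCACACCBAABCAAABCAAABCAAABAABCCBAABCAAABCAAABAABCCBCACACCBCACACCBAABAABCCB ⇒ AAB·CA·AAB·CA·AAB·AAB·CCB·CA·CA·CCB·AAB·CA·AAB·CA·AAB·CA·AAB·AAB·CCB·CA·CA·CCB·AAB·CA·AAB·CA·AAB·CA·AAB·AAB·CCB·AAB·CA·AAB·CA·AAB·AAB·CCB·CA·CA·CCB·CA·CA·CCB·AAB·AAB·CCB·CA·CA·CCB·AAB·CA·CA·CA·CCB·AAB·CA·CA·CA·CCB·CA·CA·CCB·AAB·AAB·CCB·AAB·CA·AAB·CA·AAB·AAB·CCB·CA·CA·CCB·AAB·CA·CA·CA·CCB·AAB·CA·CA·CA·CCB·AAB·CA·CA·CA·CCB·CA·CA·CCB·AAB·AAB·CCB·CA·CA·CCB·AAB·CA·CA·CA·CCB·AAB·CA·CA·CA·CCB·CA·CA·CCB·AAB·AAB·CCB·AAB·CA·AAB·CA·AAB·AAB·CCB·AAB·CA·AAB·CA·AAB·AAB·CCB·CA·CA·CCB·CA·CA·CCB·AAB·AAB·CCB
    A ↦ CA
    B ↦ CCB
    C ↦ AAB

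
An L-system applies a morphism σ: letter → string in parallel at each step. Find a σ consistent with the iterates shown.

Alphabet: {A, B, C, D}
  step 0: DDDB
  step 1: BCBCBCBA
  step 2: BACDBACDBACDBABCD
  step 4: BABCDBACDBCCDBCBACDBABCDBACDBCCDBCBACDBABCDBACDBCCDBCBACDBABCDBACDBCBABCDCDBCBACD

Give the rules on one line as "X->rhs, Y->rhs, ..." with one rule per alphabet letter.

  step 1 ⇒ step 2: BCBCBCBA ⇒ BA·CD·BA·CD·BA·CD·BA·BCD
    A ↦ BCD
    B ↦ BA
    C ↦ CD
  step 0 ⇒ step 1: DDDB ⇒ BC·BC·BC·BA
    D ↦ BC

A->BCD, B->BA, C->CD, D->BC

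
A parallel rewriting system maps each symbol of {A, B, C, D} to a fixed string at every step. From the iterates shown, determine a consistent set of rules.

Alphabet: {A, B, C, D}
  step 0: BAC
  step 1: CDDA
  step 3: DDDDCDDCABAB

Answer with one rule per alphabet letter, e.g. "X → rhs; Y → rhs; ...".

  step 0 ⇒ step 1: BAC ⇒ C·DD·A
    A ↦ DD
    B ↦ C
    C ↦ A
    D ↦ AB  (constrained at step 1)

A->DD, B->C, C->A, D->AB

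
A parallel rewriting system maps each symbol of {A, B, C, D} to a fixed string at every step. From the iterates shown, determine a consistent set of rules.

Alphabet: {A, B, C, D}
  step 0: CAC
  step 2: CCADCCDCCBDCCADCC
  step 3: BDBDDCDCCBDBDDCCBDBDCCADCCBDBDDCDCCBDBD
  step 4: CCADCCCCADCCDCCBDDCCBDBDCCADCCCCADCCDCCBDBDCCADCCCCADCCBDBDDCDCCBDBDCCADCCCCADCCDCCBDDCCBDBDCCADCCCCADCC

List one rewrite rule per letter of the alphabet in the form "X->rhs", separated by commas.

  step 3 ⇒ step 4: BDBDDCDCCBDBDDCCBDBDCCADCCBDBDDCDCCBDBD ⇒ CCA·DCC·CCA·DCC·DCC·BD·DCC·BD·BD·CCA·DCC·CCA·DCC·DCC·BD·BD·CCA·DCC·CCA·DCC·BD·BD·DC·DCC·BD·BD·CCA·DCC·CCA·DCC·DCC·BD·DCC·BD·BD·CCA·DCC·CCA·DCC
    A ↦ DC
    B ↦ CCA
    C ↦ BD
    D ↦ DCC

A->DC, B->CCA, C->BD, D->DCC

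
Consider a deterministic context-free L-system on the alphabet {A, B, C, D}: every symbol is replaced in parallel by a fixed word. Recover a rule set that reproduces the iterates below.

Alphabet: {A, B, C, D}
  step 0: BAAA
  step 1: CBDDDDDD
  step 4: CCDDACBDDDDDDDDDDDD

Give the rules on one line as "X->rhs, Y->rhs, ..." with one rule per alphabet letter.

A->DD, B->CB, C->A, D->C

  step 0 ⇒ step 1: BAAA ⇒ CB·DD·DD·DD
    A ↦ DD
    B ↦ CB
    C ↦ A  (constrained at step 1)
    D ↦ C  (constrained at step 1)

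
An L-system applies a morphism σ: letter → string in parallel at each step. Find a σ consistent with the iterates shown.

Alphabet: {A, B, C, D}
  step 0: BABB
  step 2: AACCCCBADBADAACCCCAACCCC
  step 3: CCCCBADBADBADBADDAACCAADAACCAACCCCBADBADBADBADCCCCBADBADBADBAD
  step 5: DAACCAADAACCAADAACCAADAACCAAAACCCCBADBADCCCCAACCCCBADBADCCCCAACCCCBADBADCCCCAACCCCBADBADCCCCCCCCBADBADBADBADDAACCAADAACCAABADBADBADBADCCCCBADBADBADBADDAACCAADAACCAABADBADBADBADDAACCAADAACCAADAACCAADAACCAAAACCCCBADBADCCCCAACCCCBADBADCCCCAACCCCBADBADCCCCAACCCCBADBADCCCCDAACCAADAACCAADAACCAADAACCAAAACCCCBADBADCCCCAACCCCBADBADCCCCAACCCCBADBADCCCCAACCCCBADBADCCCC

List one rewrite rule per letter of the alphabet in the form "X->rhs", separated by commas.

A->CC, B->DAA, C->BAD, D->AA

  step 2 ⇒ step 3: AACCCCBADBADAACCCCAACCCC ⇒ CC·CC·BAD·BAD·BAD·BAD·DAA·CC·AA·DAA·CC·AA·CC·CC·BAD·BAD·BAD·BAD·CC·CC·BAD·BAD·BAD·BAD
    A ↦ CC
    B ↦ DAA
    C ↦ BAD
    D ↦ AA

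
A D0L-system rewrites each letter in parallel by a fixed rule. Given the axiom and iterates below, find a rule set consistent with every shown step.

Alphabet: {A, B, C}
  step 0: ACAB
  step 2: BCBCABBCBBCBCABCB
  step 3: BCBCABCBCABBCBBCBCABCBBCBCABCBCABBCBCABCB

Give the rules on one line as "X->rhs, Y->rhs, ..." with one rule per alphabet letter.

  step 2 ⇒ step 3: BCBCABBCBBCBCABCB ⇒ BCB·CA·BCB·CA·B·BCB·BCB·CA·BCB·BCB·CA·BCB·CA·B·BCB·CA·BCB
    A ↦ B
    B ↦ BCB
    C ↦ CA

A->B, B->BCB, C->CA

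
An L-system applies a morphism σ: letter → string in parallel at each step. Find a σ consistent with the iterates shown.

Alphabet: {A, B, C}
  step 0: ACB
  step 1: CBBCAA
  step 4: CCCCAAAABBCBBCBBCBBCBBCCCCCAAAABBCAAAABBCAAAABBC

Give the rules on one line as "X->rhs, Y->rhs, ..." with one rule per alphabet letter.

  step 0 ⇒ step 1: ACB ⇒ C·BBC·AA
    A ↦ C
    B ↦ AA
    C ↦ BBC

A->C, B->AA, C->BBC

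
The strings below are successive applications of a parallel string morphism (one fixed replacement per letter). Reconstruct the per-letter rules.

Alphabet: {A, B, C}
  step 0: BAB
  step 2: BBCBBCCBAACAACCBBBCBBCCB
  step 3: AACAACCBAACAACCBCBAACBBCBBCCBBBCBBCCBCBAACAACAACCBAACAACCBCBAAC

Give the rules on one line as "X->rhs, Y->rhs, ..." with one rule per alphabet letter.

  step 2 ⇒ step 3: BBCBBCCBAACAACCBBBCBBCCB ⇒ AAC·AAC·CB·AAC·AAC·CB·CB·AAC·BBC·BBC·CB·BBC·BBC·CB·CB·AAC·AAC·AAC·CB·AAC·AAC·CB·CB·AAC
    A ↦ BBC
    B ↦ AAC
    C ↦ CB

A->BBC, B->AAC, C->CB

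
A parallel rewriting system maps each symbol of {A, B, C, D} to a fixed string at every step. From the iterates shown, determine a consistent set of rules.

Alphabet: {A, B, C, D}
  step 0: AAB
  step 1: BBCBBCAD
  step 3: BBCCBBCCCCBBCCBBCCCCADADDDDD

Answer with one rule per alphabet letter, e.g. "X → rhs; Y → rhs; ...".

  step 0 ⇒ step 1: AAB ⇒ BBC·BBC·AD
    A ↦ BBC
    B ↦ AD
    C ↦ DD  (constrained at step 1)
    D ↦ C  (constrained at step 1)

A->BBC, B->AD, C->DD, D->C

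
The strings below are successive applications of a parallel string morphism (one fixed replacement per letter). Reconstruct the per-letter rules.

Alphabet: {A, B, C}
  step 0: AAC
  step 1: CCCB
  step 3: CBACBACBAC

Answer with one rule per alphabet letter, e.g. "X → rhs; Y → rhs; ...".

  step 0 ⇒ step 1: AAC ⇒ C·C·CB
    A ↦ C
    C ↦ CB
    B ↦ A  (constrained at step 1)

A->C, B->A, C->CB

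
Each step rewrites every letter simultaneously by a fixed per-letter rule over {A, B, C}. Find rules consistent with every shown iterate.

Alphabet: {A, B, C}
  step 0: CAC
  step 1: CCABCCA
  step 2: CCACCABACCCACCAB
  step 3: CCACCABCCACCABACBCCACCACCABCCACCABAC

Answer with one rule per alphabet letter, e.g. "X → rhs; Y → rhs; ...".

A->B, B->AC, C->CCA

  step 2 ⇒ step 3: CCACCABACCCACCAB ⇒ CCA·CCA·B·CCA·CCA·B·AC·B·CCA·CCA·CCA·B·CCA·CCA·B·AC
    A ↦ B
    B ↦ AC
    C ↦ CCA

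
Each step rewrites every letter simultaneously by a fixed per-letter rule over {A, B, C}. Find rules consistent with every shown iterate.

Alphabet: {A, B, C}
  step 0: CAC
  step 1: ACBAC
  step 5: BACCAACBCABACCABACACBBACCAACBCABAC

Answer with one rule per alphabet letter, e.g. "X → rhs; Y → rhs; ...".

A->B, B->CA, C->AC

  step 0 ⇒ step 1: CAC ⇒ AC·B·AC
    A ↦ B
    C ↦ AC
    B ↦ CA  (constrained at step 1)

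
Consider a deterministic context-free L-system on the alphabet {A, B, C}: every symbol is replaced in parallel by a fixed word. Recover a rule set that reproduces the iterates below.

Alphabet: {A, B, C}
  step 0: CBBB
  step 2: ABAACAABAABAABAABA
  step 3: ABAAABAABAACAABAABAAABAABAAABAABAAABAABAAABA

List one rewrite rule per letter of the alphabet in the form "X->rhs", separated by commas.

A->ABA, B->A, C->ACA

  step 2 ⇒ step 3: ABAACAABAABAABAABA ⇒ ABA·A·ABA·ABA·ACA·ABA·ABA·A·ABA·ABA·A·ABA·ABA·A·ABA·ABA·A·ABA
    A ↦ ABA
    B ↦ A
    C ↦ ACA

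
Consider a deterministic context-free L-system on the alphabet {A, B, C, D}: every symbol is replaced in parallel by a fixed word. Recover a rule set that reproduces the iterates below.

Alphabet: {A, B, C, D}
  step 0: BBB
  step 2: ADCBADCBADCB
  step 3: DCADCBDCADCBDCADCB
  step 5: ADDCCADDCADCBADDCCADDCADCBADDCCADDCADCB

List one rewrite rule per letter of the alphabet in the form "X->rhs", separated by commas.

A->D, B->CB, C->AD, D->C

  step 2 ⇒ step 3: ADCBADCBADCB ⇒ D·C·AD·CB·D·C·AD·CB·D·C·AD·CB
    A ↦ D
    B ↦ CB
    C ↦ AD
    D ↦ C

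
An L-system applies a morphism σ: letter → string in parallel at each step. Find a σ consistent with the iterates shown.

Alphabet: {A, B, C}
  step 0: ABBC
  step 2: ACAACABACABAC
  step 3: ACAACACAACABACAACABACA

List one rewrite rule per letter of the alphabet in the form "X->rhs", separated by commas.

A->AC, B->AB, C->A

  step 2 ⇒ step 3: ACAACABACABAC ⇒ AC·A·AC·AC·A·AC·AB·AC·A·AC·AB·AC·A
    A ↦ AC
    B ↦ AB
    C ↦ A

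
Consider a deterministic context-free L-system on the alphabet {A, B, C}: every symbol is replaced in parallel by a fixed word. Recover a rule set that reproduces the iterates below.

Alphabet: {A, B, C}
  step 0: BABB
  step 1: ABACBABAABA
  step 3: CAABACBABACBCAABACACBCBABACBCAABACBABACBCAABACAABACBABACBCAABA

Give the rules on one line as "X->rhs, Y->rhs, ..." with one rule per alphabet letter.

A->CB, B->ABA, C->CA

  step 0 ⇒ step 1: BABB ⇒ ABA·CB·ABA·ABA
    A ↦ CB
    B ↦ ABA
    C ↦ CA  (constrained at step 1)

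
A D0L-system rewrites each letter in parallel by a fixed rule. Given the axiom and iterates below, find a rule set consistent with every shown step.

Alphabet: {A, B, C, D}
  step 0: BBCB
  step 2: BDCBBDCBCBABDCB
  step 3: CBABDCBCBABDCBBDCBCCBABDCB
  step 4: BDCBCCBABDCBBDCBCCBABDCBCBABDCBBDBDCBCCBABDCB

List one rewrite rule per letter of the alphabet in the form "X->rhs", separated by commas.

A->C, B->CB, C->BD, D->A

  step 3 ⇒ step 4: CBABDCBCBABDCBBDCBCCBABDCB ⇒ BD·CB·C·CB·A·BD·CB·BD·CB·C·CB·A·BD·CB·CB·A·BD·CB·BD·BD·CB·C·CB·A·BD·CB
    A ↦ C
    B ↦ CB
    C ↦ BD
    D ↦ A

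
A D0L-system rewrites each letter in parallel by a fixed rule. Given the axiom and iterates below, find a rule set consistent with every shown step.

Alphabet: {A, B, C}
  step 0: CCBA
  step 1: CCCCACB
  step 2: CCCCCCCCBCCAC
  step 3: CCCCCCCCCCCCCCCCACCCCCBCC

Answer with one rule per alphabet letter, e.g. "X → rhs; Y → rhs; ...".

  step 2 ⇒ step 3: CCCCCCCCBCCAC ⇒ CC·CC·CC·CC·CC·CC·CC·CC·AC·CC·CC·B·CC
    A ↦ B
    B ↦ AC
    C ↦ CC

A->B, B->AC, C->CC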